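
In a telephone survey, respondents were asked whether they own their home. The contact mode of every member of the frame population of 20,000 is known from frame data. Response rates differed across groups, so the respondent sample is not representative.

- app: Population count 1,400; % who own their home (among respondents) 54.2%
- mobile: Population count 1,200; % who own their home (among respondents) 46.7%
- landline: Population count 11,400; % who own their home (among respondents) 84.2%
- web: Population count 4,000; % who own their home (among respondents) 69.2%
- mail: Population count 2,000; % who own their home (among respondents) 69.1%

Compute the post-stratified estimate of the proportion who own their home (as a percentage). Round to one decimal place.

Post-stratification weights by population share, not respondent share:
  app: (1,400/20,000) × 54.2 = 3.794
  mobile: (1,200/20,000) × 46.7 = 2.802
  landline: (11,400/20,000) × 84.2 = 47.994
  web: (4,000/20,000) × 69.2 = 13.84
  mail: (2,000/20,000) × 69.1 = 6.91
Post-stratified estimate = 75.34 → 75.3%.

75.3%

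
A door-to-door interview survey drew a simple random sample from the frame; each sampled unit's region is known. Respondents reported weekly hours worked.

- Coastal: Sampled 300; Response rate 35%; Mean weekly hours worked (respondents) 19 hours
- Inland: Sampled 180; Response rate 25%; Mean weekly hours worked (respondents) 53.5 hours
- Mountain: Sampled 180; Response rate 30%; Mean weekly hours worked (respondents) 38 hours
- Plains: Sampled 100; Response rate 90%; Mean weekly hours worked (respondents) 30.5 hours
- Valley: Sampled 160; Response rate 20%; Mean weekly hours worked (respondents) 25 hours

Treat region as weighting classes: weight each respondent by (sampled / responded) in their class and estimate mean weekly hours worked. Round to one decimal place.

31.8

With weight = n_sampled/n_responded per class, the weighted class total is n_sampled:
  Coastal: 300 × 19 = 5700
  Inland: 180 × 53.5 = 9630
  Mountain: 180 × 38 = 6840
  Plains: 100 × 30.5 = 3050
  Valley: 160 × 25 = 4000
Adjusted estimate = 29,220 / 920 = 31.7609 → 31.8.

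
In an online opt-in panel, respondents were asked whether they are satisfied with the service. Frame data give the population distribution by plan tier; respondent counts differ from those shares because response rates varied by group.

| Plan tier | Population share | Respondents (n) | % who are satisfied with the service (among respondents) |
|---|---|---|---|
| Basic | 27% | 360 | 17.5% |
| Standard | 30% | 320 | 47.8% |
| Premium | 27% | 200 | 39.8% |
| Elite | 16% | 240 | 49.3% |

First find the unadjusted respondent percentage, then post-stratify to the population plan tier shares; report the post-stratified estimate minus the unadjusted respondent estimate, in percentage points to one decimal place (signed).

+0.7 percentage points

Without adjustment, the pooled respondent share is:
  (360/1120)×17.5 + (320/1120)×47.8 + (200/1120)×39.8 + (240/1120)×49.3 = 36.9536%
Post-stratifying to population shares instead:
  0.27×17.5 + 0.3×47.8 + 0.27×39.8 + 0.16×49.3 = 37.699%
Difference = 37.699 − 36.9536 = 0.7454 pp.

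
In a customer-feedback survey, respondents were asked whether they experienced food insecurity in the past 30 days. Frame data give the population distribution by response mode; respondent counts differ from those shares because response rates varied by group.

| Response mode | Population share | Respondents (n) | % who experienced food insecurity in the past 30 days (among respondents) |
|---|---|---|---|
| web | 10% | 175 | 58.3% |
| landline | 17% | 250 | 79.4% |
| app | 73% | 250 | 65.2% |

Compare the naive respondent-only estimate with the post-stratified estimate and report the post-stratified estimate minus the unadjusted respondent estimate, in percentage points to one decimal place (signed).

-1.7 percentage points

Naive respondent-only estimate (weights = respondent counts):
  (175/675)×58.3 + (250/675)×79.4 + (250/675)×65.2 = 68.6704%
Post-stratified estimate weights by population shares:
  0.1×58.3 + 0.17×79.4 + 0.73×65.2 = 66.924%
Difference = 66.924 − 68.6704 = -1.7464 pp.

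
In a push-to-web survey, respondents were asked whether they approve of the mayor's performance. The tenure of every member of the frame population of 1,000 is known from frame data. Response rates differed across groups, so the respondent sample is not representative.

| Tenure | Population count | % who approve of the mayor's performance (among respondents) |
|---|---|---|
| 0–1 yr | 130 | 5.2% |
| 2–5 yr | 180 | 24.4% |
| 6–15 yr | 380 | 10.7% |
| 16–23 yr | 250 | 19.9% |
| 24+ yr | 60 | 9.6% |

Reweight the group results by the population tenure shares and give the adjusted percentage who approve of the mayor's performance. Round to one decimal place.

Weight each group's respondent value by its population share:
  0–1 yr: (130/1,000) × 5.2 = 0.676
  2–5 yr: (180/1,000) × 24.4 = 4.392
  6–15 yr: (380/1,000) × 10.7 = 4.066
  16–23 yr: (250/1,000) × 19.9 = 4.975
  24+ yr: (60/1,000) × 9.6 = 0.576
Post-stratified estimate = 14.685 → 14.7%.

14.7%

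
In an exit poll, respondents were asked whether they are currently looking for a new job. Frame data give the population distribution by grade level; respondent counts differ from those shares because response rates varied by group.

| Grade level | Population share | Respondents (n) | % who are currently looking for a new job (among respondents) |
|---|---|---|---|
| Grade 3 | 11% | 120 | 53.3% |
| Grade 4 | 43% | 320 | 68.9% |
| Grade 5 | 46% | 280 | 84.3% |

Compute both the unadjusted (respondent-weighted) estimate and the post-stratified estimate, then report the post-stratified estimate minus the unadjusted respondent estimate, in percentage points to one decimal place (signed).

+2.0 percentage points

Unadjusted (pooled respondent) estimate weights by respondent counts:
  (120/720)×53.3 + (320/720)×68.9 + (280/720)×84.3 = 72.2889%
Post-stratifying to population shares instead:
  0.11×53.3 + 0.43×68.9 + 0.46×84.3 = 74.268%
Difference = 74.268 − 72.2889 = 1.9791 pp.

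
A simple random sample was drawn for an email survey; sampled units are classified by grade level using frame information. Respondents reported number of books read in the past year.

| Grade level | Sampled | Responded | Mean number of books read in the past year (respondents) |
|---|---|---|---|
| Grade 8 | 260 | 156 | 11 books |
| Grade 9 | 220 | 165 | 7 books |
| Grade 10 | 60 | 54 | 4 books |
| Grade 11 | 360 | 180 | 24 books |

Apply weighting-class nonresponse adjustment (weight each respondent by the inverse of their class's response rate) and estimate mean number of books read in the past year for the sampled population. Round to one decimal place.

Response rates by class: Grade 8 156/260 = 60%, Grade 9 165/220 = 75%, Grade 10 54/60 = 90%, Grade 11 180/360 = 50%.
With weight = n_sampled/n_responded per class, the weighted class total is n_sampled:
  Grade 8: 260 × 11 = 2860
  Grade 9: 220 × 7 = 1540
  Grade 10: 60 × 4 = 240
  Grade 11: 360 × 24 = 8640
Adjusted estimate = 13,280 / 900 = 14.7556 → 14.8.

14.8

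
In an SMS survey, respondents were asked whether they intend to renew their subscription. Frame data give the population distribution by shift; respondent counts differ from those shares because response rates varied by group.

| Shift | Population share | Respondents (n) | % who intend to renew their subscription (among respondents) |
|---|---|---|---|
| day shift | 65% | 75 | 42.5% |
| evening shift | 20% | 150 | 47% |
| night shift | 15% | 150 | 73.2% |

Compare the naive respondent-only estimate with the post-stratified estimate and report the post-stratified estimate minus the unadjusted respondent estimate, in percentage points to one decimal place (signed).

Unadjusted (pooled respondent) estimate weights by respondent counts:
  (75/375)×42.5 + (150/375)×47 + (150/375)×73.2 = 56.58%
Reweighting by population shift shares:
  0.65×42.5 + 0.2×47 + 0.15×73.2 = 48.005%
Difference = 48.005 − 56.58 = -8.575 pp.

-8.6 percentage points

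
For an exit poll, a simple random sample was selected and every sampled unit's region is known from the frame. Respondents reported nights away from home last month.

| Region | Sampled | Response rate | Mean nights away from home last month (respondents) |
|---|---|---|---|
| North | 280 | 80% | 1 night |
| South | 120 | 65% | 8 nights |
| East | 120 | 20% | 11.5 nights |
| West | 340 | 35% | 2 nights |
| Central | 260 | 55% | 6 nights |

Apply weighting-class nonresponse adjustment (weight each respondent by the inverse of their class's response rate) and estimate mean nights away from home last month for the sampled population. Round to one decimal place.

With weight = n_sampled/n_responded per class, the weighted class total is n_sampled:
  North: 280 × 1 = 280
  South: 120 × 8 = 960
  East: 120 × 11.5 = 1380
  West: 340 × 2 = 680
  Central: 260 × 6 = 1560
Adjusted estimate = 4860 / 1,120 = 4.33929 → 4.3.

4.3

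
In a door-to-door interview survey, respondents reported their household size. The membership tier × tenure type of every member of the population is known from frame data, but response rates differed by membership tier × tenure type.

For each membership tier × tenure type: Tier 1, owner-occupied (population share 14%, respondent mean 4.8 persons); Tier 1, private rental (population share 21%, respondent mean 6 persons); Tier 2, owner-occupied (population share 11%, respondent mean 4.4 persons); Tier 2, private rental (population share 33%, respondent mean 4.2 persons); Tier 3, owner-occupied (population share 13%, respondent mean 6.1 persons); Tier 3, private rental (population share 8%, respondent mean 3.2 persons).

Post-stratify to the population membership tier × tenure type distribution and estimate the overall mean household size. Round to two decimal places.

Each cell contributes population-share × respondent value:
  Tier 1, owner-occupied: 0.14 × 4.8 = 0.672
  Tier 1, private rental: 0.21 × 6 = 1.26
  Tier 2, owner-occupied: 0.11 × 4.4 = 0.484
  Tier 2, private rental: 0.33 × 4.2 = 1.386
  Tier 3, owner-occupied: 0.13 × 6.1 = 0.793
  Tier 3, private rental: 0.08 × 3.2 = 0.256
Post-stratified estimate = 4.851 → 4.85.

4.85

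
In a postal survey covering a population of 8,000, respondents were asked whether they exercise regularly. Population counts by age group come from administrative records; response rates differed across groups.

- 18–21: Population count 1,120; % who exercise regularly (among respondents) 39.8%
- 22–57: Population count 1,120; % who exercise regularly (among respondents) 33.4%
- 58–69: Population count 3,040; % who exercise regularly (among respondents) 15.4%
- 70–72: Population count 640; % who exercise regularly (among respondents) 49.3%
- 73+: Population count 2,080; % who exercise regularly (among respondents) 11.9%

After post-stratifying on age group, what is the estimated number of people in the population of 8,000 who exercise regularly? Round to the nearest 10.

Apply each group's respondent rate to its population count:
  18–21: 1,120 × 39.8% = 445.76
  22–57: 1,120 × 33.4% = 374.08
  58–69: 3,040 × 15.4% = 468.16
  70–72: 640 × 49.3% = 315.52
  73+: 2,080 × 11.9% = 247.52
Estimated total = 1851.04 → 1,850.

1,850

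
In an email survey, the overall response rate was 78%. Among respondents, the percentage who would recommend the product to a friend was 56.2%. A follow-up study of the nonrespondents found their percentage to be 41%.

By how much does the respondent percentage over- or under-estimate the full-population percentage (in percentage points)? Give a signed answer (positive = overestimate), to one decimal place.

+3.3 percentage points

Nonresponse fraction = 1 − 0.78 = 0.22.
Bias = (nonresponse fraction) × (respondent percentage − nonrespondent percentage)
     = 0.22 × (56.2 − 41) = 0.22 × 15.2 = 3.344.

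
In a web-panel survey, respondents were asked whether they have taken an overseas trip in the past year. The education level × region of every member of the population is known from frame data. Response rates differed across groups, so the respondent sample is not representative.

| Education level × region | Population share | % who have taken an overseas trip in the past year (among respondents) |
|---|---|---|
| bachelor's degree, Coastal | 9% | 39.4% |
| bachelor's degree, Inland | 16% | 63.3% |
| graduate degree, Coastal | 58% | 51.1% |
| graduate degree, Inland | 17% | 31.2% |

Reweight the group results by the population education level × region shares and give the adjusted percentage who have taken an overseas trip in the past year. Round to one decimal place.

48.6%

Reweight to the known education level × region distribution:
  bachelor's degree, Coastal: 0.09 × 39.4 = 3.546
  bachelor's degree, Inland: 0.16 × 63.3 = 10.128
  graduate degree, Coastal: 0.58 × 51.1 = 29.638
  graduate degree, Inland: 0.17 × 31.2 = 5.304
Post-stratified estimate = 48.616 → 48.6%.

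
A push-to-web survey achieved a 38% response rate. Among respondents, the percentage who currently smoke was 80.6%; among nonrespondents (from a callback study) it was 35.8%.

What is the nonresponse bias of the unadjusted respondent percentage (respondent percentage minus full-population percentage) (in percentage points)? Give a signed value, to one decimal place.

Nonresponse fraction = 1 − 0.38 = 0.62.
Bias = (nonresponse fraction) × (respondent percentage − nonrespondent percentage)
     = 0.62 × (80.6 − 35.8) = 0.62 × 44.8 = 27.776.

+27.8 percentage points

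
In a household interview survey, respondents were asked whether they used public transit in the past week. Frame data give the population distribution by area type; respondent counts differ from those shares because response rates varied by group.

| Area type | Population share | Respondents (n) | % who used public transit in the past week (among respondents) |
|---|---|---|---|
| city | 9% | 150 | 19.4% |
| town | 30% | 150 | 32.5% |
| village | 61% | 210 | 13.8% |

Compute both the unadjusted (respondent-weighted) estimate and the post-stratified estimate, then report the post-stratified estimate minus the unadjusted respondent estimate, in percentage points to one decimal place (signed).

-1.0 percentage points

Unadjusted (pooled respondent) estimate weights by respondent counts:
  (150/510)×19.4 + (150/510)×32.5 + (210/510)×13.8 = 20.9471%
Post-stratifying to population shares instead:
  0.09×19.4 + 0.3×32.5 + 0.61×13.8 = 19.914%
Difference = 19.914 − 20.9471 = -1.0331 pp.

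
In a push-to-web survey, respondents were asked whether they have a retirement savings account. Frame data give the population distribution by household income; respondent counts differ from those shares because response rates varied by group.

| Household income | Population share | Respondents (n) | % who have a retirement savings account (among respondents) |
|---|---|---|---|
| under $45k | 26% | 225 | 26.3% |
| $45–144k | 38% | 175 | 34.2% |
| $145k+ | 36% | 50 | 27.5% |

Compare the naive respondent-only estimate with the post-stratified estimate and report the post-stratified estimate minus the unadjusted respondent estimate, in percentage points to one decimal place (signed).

Unadjusted (pooled respondent) estimate weights by respondent counts:
  (225/450)×26.3 + (175/450)×34.2 + (50/450)×27.5 = 29.5056%
Reweighting by population household income shares:
  0.26×26.3 + 0.38×34.2 + 0.36×27.5 = 29.734%
Difference = 29.734 − 29.5056 = 0.2284 pp.

+0.2 percentage points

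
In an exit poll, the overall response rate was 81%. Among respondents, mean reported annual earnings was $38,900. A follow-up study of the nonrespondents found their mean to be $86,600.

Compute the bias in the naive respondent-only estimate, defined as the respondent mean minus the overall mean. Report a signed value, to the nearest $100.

-$9,100

Nonresponse fraction = 1 − 0.81 = 0.19.
Bias = (nonresponse fraction) × (respondent mean − nonrespondent mean)
     = 0.19 × (38,900 − 86,600) = 0.19 × -47,700 = -9063.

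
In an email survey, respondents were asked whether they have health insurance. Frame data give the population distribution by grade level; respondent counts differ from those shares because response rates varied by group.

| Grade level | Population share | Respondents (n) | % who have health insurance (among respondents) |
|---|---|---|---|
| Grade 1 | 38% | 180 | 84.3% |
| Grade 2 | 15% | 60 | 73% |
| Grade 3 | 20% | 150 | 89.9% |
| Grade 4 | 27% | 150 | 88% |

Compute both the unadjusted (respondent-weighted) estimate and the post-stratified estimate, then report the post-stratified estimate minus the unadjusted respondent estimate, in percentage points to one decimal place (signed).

-0.9 percentage points

Unadjusted (pooled respondent) estimate weights by respondent counts:
  (180/540)×84.3 + (60/540)×73 + (150/540)×89.9 + (150/540)×88 = 85.6278%
Post-stratified estimate weights by population shares:
  0.38×84.3 + 0.15×73 + 0.2×89.9 + 0.27×88 = 84.724%
Difference = 84.724 − 85.6278 = -0.9038 pp.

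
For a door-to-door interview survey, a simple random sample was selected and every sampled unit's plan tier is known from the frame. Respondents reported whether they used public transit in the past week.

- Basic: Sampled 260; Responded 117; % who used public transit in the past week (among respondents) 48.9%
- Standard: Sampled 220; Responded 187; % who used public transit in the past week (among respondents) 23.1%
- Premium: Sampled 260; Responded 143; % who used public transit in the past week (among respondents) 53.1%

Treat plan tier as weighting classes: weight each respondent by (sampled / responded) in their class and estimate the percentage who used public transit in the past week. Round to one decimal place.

42.7%

Response rates by class: Basic 117/260 = 45%, Standard 187/220 = 85%, Premium 143/260 = 55%.
With weight = n_sampled/n_responded per class, the weighted class total is n_sampled:
  Basic: 260 × 48.9 = 12,714
  Standard: 220 × 23.1 = 5082
  Premium: 260 × 53.1 = 13,806
Adjusted estimate = 31,602 / 740 = 42.7054 → 42.7%.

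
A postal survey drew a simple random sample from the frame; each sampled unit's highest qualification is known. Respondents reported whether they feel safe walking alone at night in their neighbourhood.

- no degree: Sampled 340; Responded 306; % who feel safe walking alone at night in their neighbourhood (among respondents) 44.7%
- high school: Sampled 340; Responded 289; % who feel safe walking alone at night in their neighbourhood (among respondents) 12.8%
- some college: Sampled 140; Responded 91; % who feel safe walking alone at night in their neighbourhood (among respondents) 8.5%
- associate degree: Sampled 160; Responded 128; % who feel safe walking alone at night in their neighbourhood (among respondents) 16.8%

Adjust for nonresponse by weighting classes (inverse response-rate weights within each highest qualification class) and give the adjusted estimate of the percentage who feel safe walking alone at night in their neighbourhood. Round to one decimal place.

Response rates by class: no degree 306/340 = 90%, high school 289/340 = 85%, some college 91/140 = 65%, associate degree 128/160 = 80%.
Inverse-response-rate weighting restores each class to its sampled count, so class totals weight by n_sampled:
  no degree: 340 × 44.7 = 15198
  high school: 340 × 12.8 = 4352
  some college: 140 × 8.5 = 1190
  associate degree: 160 × 16.8 = 2688
Adjusted estimate = 23,428 / 980 = 23.9061 → 23.9%.

23.9%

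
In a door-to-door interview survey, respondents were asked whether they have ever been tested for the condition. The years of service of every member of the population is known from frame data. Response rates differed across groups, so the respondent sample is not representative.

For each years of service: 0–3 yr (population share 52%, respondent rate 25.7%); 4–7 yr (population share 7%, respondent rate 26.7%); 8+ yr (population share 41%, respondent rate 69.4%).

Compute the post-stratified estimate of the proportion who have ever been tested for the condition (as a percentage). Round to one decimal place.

43.7%

Weight each group's respondent value by its population share:
  0–3 yr: 0.52 × 25.7 = 13.364
  4–7 yr: 0.07 × 26.7 = 1.869
  8+ yr: 0.41 × 69.4 = 28.454
Post-stratified estimate = 43.687 → 43.7%.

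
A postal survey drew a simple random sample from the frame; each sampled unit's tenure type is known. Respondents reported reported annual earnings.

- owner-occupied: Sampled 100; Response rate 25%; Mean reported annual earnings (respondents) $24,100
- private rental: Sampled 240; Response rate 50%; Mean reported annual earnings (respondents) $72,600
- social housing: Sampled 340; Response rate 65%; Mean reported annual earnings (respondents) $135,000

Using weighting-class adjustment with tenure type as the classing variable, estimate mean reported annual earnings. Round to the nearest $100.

$96,700

Each respondent's weight = sampled/responded in their class; summing within a class gives n_sampled, so:
  owner-occupied: 100 × 24,100 = 2,410,000
  private rental: 240 × 72,600 = 17,424,000
  social housing: 340 × 135,000 = 45,900,000
Adjusted estimate = 65,734,000 / 680 = 96667.6 → $96,700.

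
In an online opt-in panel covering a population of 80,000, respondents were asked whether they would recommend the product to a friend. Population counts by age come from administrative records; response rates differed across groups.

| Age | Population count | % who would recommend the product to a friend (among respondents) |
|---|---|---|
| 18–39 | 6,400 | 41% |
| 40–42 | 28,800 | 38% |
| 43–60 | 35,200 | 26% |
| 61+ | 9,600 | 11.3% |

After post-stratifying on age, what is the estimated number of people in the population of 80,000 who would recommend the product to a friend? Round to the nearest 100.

23,800

Each cell contributes its population count × the respondent rate:
  18–39: 6,400 × 41% = 2624
  40–42: 28,800 × 38% = 10,944
  43–60: 35,200 × 26% = 9152
  61+: 9,600 × 11.3% = 1084.8
Estimated total = 23804.8 → 23,800.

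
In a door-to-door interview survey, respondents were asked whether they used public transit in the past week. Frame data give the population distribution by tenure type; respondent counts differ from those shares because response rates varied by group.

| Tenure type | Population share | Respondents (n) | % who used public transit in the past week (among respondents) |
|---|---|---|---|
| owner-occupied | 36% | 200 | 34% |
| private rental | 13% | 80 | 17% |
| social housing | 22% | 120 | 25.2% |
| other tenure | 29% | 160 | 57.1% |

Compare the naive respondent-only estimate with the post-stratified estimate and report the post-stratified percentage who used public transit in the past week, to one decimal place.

36.6%

Without adjustment, the pooled respondent share is:
  (200/560)×34 + (80/560)×17 + (120/560)×25.2 + (160/560)×57.1 = 36.2857%
Post-stratified estimate weights by population shares:
  0.36×34 + 0.13×17 + 0.22×25.2 + 0.29×57.1 = 36.553%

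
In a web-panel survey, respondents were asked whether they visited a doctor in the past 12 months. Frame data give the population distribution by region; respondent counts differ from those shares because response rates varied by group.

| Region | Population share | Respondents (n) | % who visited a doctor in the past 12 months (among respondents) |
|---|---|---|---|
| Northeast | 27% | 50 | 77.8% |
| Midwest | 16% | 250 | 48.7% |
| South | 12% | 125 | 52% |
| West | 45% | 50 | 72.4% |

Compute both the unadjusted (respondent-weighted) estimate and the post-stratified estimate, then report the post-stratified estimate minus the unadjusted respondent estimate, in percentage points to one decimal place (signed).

Unadjusted (pooled respondent) estimate weights by respondent counts:
  (50/475)×77.8 + (250/475)×48.7 + (125/475)×52 + (50/475)×72.4 = 55.1263%
Reweighting by population region shares:
  0.27×77.8 + 0.16×48.7 + 0.12×52 + 0.45×72.4 = 67.618%
Difference = 67.618 − 55.1263 = 12.4917 pp.

+12.5 percentage points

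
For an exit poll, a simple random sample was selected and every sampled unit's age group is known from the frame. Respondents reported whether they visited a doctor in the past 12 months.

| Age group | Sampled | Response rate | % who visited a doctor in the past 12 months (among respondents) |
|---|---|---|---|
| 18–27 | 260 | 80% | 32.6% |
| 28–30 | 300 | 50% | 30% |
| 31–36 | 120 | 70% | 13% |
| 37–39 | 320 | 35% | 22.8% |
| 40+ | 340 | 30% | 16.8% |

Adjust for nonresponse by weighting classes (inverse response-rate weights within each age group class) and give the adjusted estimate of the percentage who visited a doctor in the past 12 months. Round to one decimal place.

Inverse-response-rate weighting restores each class to its sampled count, so class totals weight by n_sampled:
  18–27: 260 × 32.6 = 8476
  28–30: 300 × 30 = 9000
  31–36: 120 × 13 = 1560
  37–39: 320 × 22.8 = 7296
  40+: 340 × 16.8 = 5712
Adjusted estimate = 32,044 / 1,340 = 23.9134 → 23.9%.

23.9%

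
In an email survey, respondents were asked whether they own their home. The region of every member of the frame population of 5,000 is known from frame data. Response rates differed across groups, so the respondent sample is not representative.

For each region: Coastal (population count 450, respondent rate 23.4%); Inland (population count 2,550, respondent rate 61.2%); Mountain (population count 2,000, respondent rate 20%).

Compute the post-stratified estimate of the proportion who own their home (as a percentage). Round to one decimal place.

Reweight to the known region distribution:
  Coastal: (450/5,000) × 23.4 = 2.106
  Inland: (2,550/5,000) × 61.2 = 31.212
  Mountain: (2,000/5,000) × 20 = 8
Post-stratified estimate = 41.318 → 41.3%.

41.3%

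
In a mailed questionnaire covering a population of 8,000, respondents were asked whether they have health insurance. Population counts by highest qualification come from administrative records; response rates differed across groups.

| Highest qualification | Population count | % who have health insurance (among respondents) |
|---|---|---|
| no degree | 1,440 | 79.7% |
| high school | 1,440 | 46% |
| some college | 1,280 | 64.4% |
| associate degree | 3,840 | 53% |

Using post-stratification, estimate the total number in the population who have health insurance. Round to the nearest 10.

Estimated count per cell = population count × respondent percentage:
  no degree: 1,440 × 79.7% = 1147.68
  high school: 1,440 × 46% = 662.4
  some college: 1,280 × 64.4% = 824.32
  associate degree: 3,840 × 53% = 2035.2
Estimated total = 4669.6 → 4,670.

4,670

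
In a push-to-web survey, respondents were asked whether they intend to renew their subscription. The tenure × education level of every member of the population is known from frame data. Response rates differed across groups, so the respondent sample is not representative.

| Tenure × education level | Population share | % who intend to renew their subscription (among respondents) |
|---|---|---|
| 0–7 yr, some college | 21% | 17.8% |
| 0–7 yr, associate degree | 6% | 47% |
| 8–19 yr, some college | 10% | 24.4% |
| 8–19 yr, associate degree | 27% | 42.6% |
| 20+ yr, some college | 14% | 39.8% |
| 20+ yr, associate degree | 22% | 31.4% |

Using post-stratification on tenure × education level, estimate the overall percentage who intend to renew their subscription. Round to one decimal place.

Post-stratification weights by population share, not respondent share:
  0–7 yr, some college: 0.21 × 17.8 = 3.738
  0–7 yr, associate degree: 0.06 × 47 = 2.82
  8–19 yr, some college: 0.1 × 24.4 = 2.44
  8–19 yr, associate degree: 0.27 × 42.6 = 11.502
  20+ yr, some college: 0.14 × 39.8 = 5.572
  20+ yr, associate degree: 0.22 × 31.4 = 6.908
Post-stratified estimate = 32.98 → 33.0%.

33.0%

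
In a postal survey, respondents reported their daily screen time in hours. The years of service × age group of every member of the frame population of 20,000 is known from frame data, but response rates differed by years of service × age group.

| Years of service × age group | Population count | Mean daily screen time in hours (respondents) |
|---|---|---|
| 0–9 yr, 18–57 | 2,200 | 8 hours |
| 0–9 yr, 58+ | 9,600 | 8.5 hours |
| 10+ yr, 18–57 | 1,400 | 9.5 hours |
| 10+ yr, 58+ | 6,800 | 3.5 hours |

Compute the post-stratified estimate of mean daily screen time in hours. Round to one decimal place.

Post-stratification weights by population share, not respondent share:
  0–9 yr, 18–57: (2,200/20,000) × 8 = 0.88
  0–9 yr, 58+: (9,600/20,000) × 8.5 = 4.08
  10+ yr, 18–57: (1,400/20,000) × 9.5 = 0.665
  10+ yr, 58+: (6,800/20,000) × 3.5 = 1.19
Post-stratified estimate = 6.815 → 6.8.

6.8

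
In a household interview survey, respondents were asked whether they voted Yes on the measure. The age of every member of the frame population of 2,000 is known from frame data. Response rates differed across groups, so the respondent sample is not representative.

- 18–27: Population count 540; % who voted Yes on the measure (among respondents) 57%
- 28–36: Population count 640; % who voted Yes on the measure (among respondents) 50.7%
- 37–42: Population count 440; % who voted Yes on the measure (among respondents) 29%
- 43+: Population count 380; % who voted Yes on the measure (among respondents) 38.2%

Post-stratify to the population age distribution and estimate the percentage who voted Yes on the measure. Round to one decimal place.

45.3%

Each cell contributes population-share × respondent value:
  18–27: (540/2,000) × 57 = 15.39
  28–36: (640/2,000) × 50.7 = 16.224
  37–42: (440/2,000) × 29 = 6.38
  43+: (380/2,000) × 38.2 = 7.258
Post-stratified estimate = 45.252 → 45.3%.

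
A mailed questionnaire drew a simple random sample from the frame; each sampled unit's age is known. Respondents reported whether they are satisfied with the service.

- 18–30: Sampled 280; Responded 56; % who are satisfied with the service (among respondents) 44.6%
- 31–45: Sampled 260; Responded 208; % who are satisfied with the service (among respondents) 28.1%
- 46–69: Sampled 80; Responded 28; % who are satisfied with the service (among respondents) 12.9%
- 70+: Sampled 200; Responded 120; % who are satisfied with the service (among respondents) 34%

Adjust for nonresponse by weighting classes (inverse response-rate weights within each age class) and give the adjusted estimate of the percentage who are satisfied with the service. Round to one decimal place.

33.7%

Class response rates: 18–30 56/280 = 20%, 31–45 208/260 = 80%, 46–69 28/80 = 35%, 70+ 120/200 = 60%.
Inverse-response-rate weighting restores each class to its sampled count, so class totals weight by n_sampled:
  18–30: 280 × 44.6 = 12,488
  31–45: 260 × 28.1 = 7306
  46–69: 80 × 12.9 = 1032
  70+: 200 × 34 = 6800
Adjusted estimate = 27,626 / 820 = 33.6902 → 33.7%.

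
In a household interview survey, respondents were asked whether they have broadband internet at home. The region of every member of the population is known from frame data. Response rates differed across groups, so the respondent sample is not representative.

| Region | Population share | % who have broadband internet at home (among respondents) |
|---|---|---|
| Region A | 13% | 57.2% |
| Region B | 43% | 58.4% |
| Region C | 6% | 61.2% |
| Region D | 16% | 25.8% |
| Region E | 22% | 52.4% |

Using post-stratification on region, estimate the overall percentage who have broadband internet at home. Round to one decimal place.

51.9%

Each cell contributes population-share × respondent value:
  Region A: 0.13 × 57.2 = 7.436
  Region B: 0.43 × 58.4 = 25.112
  Region C: 0.06 × 61.2 = 3.672
  Region D: 0.16 × 25.8 = 4.128
  Region E: 0.22 × 52.4 = 11.528
Post-stratified estimate = 51.876 → 51.9%.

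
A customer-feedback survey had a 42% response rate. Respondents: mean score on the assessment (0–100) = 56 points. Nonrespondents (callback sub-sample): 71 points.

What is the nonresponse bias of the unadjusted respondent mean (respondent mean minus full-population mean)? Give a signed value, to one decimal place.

Nonresponse fraction = 1 − 0.42 = 0.58.
Bias = (nonresponse fraction) × (respondent mean − nonrespondent mean)
     = 0.58 × (56 − 71) = 0.58 × -15 = -8.7.

-8.7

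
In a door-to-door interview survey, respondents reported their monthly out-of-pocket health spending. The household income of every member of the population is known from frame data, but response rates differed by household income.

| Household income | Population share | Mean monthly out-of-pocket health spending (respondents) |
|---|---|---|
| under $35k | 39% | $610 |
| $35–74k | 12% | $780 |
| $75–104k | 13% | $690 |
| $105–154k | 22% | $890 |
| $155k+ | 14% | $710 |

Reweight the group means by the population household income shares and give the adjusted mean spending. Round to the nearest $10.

$720

Post-stratification weights by population share, not respondent share:
  under $35k: 0.39 × 610 = 237.9
  $35–74k: 0.12 × 780 = 93.6
  $75–104k: 0.13 × 690 = 89.7
  $105–154k: 0.22 × 890 = 195.8
  $155k+: 0.14 × 710 = 99.4
Post-stratified estimate = 716.4 → $720.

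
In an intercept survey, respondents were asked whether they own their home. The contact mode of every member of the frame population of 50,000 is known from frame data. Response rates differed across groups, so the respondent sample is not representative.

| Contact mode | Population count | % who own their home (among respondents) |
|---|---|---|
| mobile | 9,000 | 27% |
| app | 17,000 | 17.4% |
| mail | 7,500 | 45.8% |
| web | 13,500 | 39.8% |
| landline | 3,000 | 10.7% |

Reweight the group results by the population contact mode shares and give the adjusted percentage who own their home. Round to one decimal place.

Reweight to the known contact mode distribution:
  mobile: (9,000/50,000) × 27 = 4.86
  app: (17,000/50,000) × 17.4 = 5.916
  mail: (7,500/50,000) × 45.8 = 6.87
  web: (13,500/50,000) × 39.8 = 10.746
  landline: (3,000/50,000) × 10.7 = 0.642
Post-stratified estimate = 29.034 → 29.0%.

29.0%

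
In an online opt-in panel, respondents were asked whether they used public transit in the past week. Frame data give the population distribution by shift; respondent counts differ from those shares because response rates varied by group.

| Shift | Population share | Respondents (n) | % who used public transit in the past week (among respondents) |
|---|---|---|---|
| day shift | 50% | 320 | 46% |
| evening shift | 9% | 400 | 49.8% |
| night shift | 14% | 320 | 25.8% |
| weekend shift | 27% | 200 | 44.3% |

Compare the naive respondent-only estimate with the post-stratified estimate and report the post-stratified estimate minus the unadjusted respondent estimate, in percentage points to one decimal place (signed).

+1.3 percentage points

Unadjusted (pooled respondent) estimate weights by respondent counts:
  (320/1240)×46 + (400/1240)×49.8 + (320/1240)×25.8 + (200/1240)×44.3 = 41.7387%
Post-stratifying to population shares instead:
  0.5×46 + 0.09×49.8 + 0.14×25.8 + 0.27×44.3 = 43.055%
Difference = 43.055 − 41.7387 = 1.3163 pp.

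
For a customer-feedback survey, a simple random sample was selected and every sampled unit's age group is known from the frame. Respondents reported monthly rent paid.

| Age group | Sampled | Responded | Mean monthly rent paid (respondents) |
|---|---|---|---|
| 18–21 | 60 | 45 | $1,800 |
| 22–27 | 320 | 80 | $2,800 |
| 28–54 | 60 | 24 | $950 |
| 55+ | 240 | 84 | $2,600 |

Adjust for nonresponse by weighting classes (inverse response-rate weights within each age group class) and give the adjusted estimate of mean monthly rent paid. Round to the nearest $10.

$2,480

Class response rates: 18–21 45/60 = 75%, 22–27 80/320 = 25%, 28–54 24/60 = 40%, 55+ 84/240 = 35%.
Each respondent's weight = sampled/responded in their class; summing within a class gives n_sampled, so:
  18–21: 60 × 1800 = 108,000
  22–27: 320 × 2800 = 896,000
  28–54: 60 × 950 = 57,000
  55+: 240 × 2600 = 624,000
Adjusted estimate = 1,685,000 / 680 = 2477.94 → $2,480.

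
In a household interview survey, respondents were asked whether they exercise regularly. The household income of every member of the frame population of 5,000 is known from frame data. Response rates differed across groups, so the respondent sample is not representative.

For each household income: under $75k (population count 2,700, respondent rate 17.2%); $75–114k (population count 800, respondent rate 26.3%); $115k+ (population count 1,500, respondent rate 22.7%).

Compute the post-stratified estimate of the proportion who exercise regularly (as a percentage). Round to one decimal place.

Each cell contributes population-share × respondent value:
  under $75k: (2,700/5,000) × 17.2 = 9.288
  $75–114k: (800/5,000) × 26.3 = 4.208
  $115k+: (1,500/5,000) × 22.7 = 6.81
Post-stratified estimate = 20.306 → 20.3%.

20.3%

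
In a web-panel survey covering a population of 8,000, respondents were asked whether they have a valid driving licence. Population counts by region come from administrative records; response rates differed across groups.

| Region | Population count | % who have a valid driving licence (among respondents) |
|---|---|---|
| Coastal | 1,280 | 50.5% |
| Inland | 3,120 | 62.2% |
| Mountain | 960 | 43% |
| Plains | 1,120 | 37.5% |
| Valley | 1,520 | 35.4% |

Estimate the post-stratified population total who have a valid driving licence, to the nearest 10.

Each cell contributes its population count × the respondent rate:
  Coastal: 1,280 × 50.5% = 646.4
  Inland: 3,120 × 62.2% = 1940.64
  Mountain: 960 × 43% = 412.8
  Plains: 1,120 × 37.5% = 420
  Valley: 1,520 × 35.4% = 538.08
Estimated total = 3957.92 → 3,960.

3,960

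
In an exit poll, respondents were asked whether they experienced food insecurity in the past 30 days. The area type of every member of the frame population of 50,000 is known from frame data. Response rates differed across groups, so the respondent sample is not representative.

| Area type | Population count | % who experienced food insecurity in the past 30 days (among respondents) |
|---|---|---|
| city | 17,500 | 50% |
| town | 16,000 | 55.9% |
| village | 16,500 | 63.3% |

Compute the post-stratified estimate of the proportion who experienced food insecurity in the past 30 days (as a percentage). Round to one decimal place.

Each cell contributes population-share × respondent value:
  city: (17,500/50,000) × 50 = 17.5
  town: (16,000/50,000) × 55.9 = 17.888
  village: (16,500/50,000) × 63.3 = 20.889
Post-stratified estimate = 56.277 → 56.3%.

56.3%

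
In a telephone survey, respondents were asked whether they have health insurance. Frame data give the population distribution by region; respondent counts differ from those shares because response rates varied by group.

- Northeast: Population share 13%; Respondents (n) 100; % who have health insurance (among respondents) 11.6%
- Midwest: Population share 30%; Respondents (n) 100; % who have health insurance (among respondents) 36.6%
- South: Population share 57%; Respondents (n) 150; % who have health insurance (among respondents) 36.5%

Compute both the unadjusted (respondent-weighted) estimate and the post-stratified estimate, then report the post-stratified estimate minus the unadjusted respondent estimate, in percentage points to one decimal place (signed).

Unadjusted (pooled respondent) estimate weights by respondent counts:
  (100/350)×11.6 + (100/350)×36.6 + (150/350)×36.5 = 29.4143%
Reweighting by population region shares:
  0.13×11.6 + 0.3×36.6 + 0.57×36.5 = 33.293%
Difference = 33.293 − 29.4143 = 3.8787 pp.

+3.9 percentage points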